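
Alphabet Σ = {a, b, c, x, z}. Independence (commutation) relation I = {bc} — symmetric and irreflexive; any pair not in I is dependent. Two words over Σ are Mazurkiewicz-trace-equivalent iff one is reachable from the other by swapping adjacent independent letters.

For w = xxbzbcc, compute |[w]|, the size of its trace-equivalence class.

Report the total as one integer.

#0=x has no predecessor
#1=x depends on [0:x]
#2=b depends on [1:x]
#3=z depends on [2:b]
#4=b depends on [3:z]
#5=c depends on [3:z]
#6=c depends on [5:c]
sources: [0:x]
N(rest) = Σ N(rest − s) over sources s of rest; N(one piece) = 1:
  size 1 → [4]=1  [6]=1
  size 2 → [4,6]=2  [5,6]=1
  size 3 → [4,5,6]=3
  size 4 → [3,4,5,6]=3
  size 5 → [2,3,4,5,6]=3
  first=0(x) contributes 3

3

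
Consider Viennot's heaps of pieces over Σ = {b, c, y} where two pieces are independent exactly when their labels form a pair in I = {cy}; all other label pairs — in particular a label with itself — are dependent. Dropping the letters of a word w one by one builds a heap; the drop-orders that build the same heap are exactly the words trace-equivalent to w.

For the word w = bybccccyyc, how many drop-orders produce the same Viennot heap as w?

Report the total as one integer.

21

0(b) covers ∅
1(y) covers 0:b
2(b) covers 1:y
3(c) covers 2:b
4(c) covers 3:c
5(c) covers 4:c
6(c) covers 5:c
7(y) covers 2:b
8(y) covers 7:y
9(c) covers 6:c
floor of heap: 0:b
completions by unplaced set U, small U first (add the entries for U minus each lowest piece of U):
  |U|=1: {8}:1  {9}:1
  |U|=2: {6,9}:1  {7,8}:1  {8,9}:2
  |U|=3: {5,6,9}:1  {6,8,9}:3  {7,8,9}:3
  |U|=4: {4,5,6,9}:1  {5,6,8,9}:4  {6,7,8,9}:6
  |U|=5: {3,4,5,6,9}:1  {4,5,6,8,9}:5  {5,6,7,8,9}:10
  |U|=6: {3,4,5,6,8,9}:6  {4,5,6,7,8,9}:15
  |U|=7: {3,4,5,6,7,8,9}:21
  |U|=8: {2,3,4,5,6,7,8,9}:21
  start at 0(b): 21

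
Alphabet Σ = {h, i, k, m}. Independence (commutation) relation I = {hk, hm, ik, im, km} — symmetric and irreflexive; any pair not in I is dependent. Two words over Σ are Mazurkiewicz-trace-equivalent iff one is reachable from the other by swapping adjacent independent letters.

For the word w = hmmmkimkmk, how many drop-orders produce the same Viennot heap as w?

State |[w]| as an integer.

0(h) covers ∅
1(m) covers ∅
2(m) covers 1:m
3(m) covers 2:m
4(k) covers ∅
5(i) covers 0:h
6(m) covers 3:m
7(k) covers 4:k
8(m) covers 6:m
9(k) covers 7:k
floor of heap: 0:h, 1:m, 4:k
completions by unplaced set U, small U first (add the entries for U minus each lowest piece of U):
  |U|=1: {5}:1  {8}:1  {9}:1
  |U|=2: {0,5}:1  {5,8}:2  {5,9}:2  {6,8}:1  {7,9}:1  {8,9}:2
  |U|=3: {0,5,8}:3  {0,5,9}:3  {3,6,8}:1  {4,7,9}:1  {5,6,8}:3  {5,7,9}:3  {5,8,9}:6  {6,8,9}:3  {7,8,9}:3
  |U|=4: {0,5,6,8}:6  {0,5,7,9}:6  {0,5,8,9}:12  {2,3,6,8}:1  {3,5,6,8}:4  {3,6,8,9}:4  {4,5,7,9}:4  {4,7,8,9}:4  {5,6,8,9}:12  {5,7,8,9}:12  {6,7,8,9}:6
  |U|=5: {0,3,5,6,8}:10  {0,4,5,7,9}:10  {0,5,6,8,9}:30  {0,5,7,8,9}:30  {1,2,3,6,8}:1  {2,3,5,6,8}:5  {2,3,6,8,9}:5  {3,5,6,8,9}:20  {3,6,7,8,9}:10  {4,5,7,8,9}:20  {4,6,7,8,9}:10  {5,6,7,8,9}:30
  |U|=6: {0,2,3,5,6,8}:15  {0,3,5,6,8,9}:60  {0,4,5,7,8,9}:60  {0,5,6,7,8,9}:90  {1,2,3,5,6,8}:6  {1,2,3,6,8,9}:6  {2,3,5,6,8,9}:30  {2,3,6,7,8,9}:15  {3,4,6,7,8,9}:20  {3,5,6,7,8,9}:60  {4,5,6,7,8,9}:60
  |U|=7: {0,1,2,3,5,6,8}:21  {0,2,3,5,6,8,9}:105  {0,3,5,6,7,8,9}:210  {0,4,5,6,7,8,9}:210  {1,2,3,5,6,8,9}:42  {1,2,3,6,7,8,9}:21  {2,3,4,6,7,8,9}:35  {2,3,5,6,7,8,9}:105  {3,4,5,6,7,8,9}:140
  |U|=8: {0,1,2,3,5,6,8,9}:168  {0,2,3,5,6,7,8,9}:420  {0,3,4,5,6,7,8,9}:560  {1,2,3,4,6,7,8,9}:56  {1,2,3,5,6,7,8,9}:168  {2,3,4,5,6,7,8,9}:280
  start at 0(h): 504
  start at 1(m): 1260
  start at 4(k): 756
sum over floor = 2520

2520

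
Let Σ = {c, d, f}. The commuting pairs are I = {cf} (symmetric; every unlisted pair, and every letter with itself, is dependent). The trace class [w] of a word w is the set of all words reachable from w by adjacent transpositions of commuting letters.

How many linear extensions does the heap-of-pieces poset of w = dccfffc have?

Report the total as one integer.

20

piece 0:d — minimal
piece 1:c rests on {0:d}
piece 2:c rests on {1:c}
piece 3:f rests on {0:d}
piece 4:f rests on {3:f}
piece 5:f rests on {4:f}
piece 6:c rests on {2:c}
minimal pieces: {0:d}
ways to finish when only these pieces remain (= sum over removing one remaining piece with nothing left below it):
  1 left: {5}→1  {6}→1
  2 left: {2,6}→1  {4,5}→1  {5,6}→2
  3 left: {1,2,6}→1  {2,5,6}→3  {3,4,5}→1  {4,5,6}→3
  4 left: {1,2,5,6}→4  {2,4,5,6}→6  {3,4,5,6}→4
  5 left: {1,2,4,5,6}→10  {2,3,4,5,6}→10
  placing 0:d first → 20 extensions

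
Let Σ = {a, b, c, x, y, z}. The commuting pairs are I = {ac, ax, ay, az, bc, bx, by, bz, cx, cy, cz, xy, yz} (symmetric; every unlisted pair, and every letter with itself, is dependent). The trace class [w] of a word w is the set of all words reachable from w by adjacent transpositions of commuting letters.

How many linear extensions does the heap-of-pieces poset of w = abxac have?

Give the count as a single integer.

piece 0:a — minimal
piece 1:b rests on {0:a}
piece 2:x — minimal
piece 3:a rests on {1:b}
piece 4:c — minimal
minimal pieces: {0:a, 2:x, 4:c}
ways to finish when only these pieces remain (= sum over removing one remaining piece with nothing left below it):
  1 left: {2}→1  {3}→1  {4}→1
  2 left: {1,3}→1  {2,3}→2  {2,4}→2  {3,4}→2
  3 left: {0,1,3}→1  {1,2,3}→3  {1,3,4}→3  {2,3,4}→6
  placing 0:a first → 12 extensions
  placing 2:x first → 4 extensions
  placing 4:c first → 4 extensions
total linear extensions = 20

20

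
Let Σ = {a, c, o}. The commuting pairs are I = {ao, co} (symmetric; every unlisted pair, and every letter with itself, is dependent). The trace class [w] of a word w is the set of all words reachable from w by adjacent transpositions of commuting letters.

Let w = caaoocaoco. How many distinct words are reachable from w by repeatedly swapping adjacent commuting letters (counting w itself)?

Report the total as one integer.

#0=c has no predecessor
#1=a depends on [0:c]
#2=a depends on [1:a]
#3=o has no predecessor
#4=o depends on [3:o]
#5=c depends on [2:a]
#6=a depends on [5:c]
#7=o depends on [4:o]
#8=c depends on [6:a]
#9=o depends on [7:o]
sources: [0:c, 3:o]
N(rest) = Σ N(rest − s) over sources s of rest; N(one piece) = 1:
  size 1 → [8]=1  [9]=1
  size 2 → [6,8]=1  [7,9]=1  [8,9]=2
  size 3 → [4,7,9]=1  [5,6,8]=1  [6,8,9]=3  [7,8,9]=3
  size 4 → [2,5,6,8]=1  [3,4,7,9]=1  [4,7,8,9]=4  [5,6,8,9]=4  [6,7,8,9]=6
  size 5 → [1,2,5,6,8]=1  [2,5,6,8,9]=5  [3,4,7,8,9]=5  [4,6,7,8,9]=10  [5,6,7,8,9]=10
  size 6 → [0,1,2,5,6,8]=1  [1,2,5,6,8,9]=6  [2,5,6,7,8,9]=15  [3,4,6,7,8,9]=15  [4,5,6,7,8,9]=20
  size 7 → [0,1,2,5,6,8,9]=7  [1,2,5,6,7,8,9]=21  [2,4,5,6,7,8,9]=35  [3,4,5,6,7,8,9]=35
  size 8 → [0,1,2,5,6,7,8,9]=28  [1,2,4,5,6,7,8,9]=56  [2,3,4,5,6,7,8,9]=70
  first=0(c) contributes 126
  first=3(o) contributes 84
|[w]| = 210

210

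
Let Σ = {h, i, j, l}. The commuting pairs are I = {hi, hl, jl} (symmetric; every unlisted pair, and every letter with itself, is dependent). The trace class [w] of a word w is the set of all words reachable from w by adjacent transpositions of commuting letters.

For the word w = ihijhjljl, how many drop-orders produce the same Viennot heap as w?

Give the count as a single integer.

piece 0:i — minimal
piece 1:h — minimal
piece 2:i rests on {0:i}
piece 3:j rests on {1:h, 2:i}
piece 4:h rests on {3:j}
piece 5:j rests on {4:h}
piece 6:l rests on {2:i}
piece 7:j rests on {5:j}
piece 8:l rests on {6:l}
minimal pieces: {0:i, 1:h}
ways to finish when only these pieces remain (= sum over removing one remaining piece with nothing left below it):
  1 left: {7}→1  {8}→1
  2 left: {5,7}→1  {6,8}→1  {7,8}→2
  3 left: {4,5,7}→1  {5,7,8}→3  {6,7,8}→3
  4 left: {3,4,5,7}→1  {4,5,7,8}→4  {5,6,7,8}→6
  5 left: {1,3,4,5,7}→1  {3,4,5,7,8}→5  {4,5,6,7,8}→10
  6 left: {1,3,4,5,7,8}→6  {3,4,5,6,7,8}→15
  7 left: {1,3,4,5,6,7,8}→21  {2,3,4,5,6,7,8}→15
  placing 0:i first → 36 extensions
  placing 1:h first → 15 extensions
total linear extensions = 51

51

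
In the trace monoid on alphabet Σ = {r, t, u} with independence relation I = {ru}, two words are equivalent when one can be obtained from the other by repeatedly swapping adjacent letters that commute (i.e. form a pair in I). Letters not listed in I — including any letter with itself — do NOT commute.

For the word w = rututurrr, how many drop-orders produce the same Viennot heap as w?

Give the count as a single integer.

8

#0=r has no predecessor
#1=u has no predecessor
#2=t depends on [0:r, 1:u]
#3=u depends on [2:t]
#4=t depends on [3:u]
#5=u depends on [4:t]
#6=r depends on [4:t]
#7=r depends on [6:r]
#8=r depends on [7:r]
sources: [0:r, 1:u]
N(rest) = Σ N(rest − s) over sources s of rest; N(one piece) = 1:
  size 1 → [5]=1  [8]=1
  size 2 → [5,8]=2  [7,8]=1
  size 3 → [5,7,8]=3  [6,7,8]=1
  size 4 → [5,6,7,8]=4
  size 5 → [4,5,6,7,8]=4
  size 6 → [3,4,5,6,7,8]=4
  size 7 → [2,3,4,5,6,7,8]=4
  first=0(r) contributes 4
  first=1(u) contributes 4
|[w]| = 8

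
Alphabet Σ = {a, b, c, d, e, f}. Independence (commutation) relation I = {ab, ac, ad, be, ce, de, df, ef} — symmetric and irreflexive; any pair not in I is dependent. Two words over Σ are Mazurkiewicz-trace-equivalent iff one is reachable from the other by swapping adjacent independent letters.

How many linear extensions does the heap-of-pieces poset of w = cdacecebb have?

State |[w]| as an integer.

#0=c has no predecessor
#1=d depends on [0:c]
#2=a has no predecessor
#3=c depends on [1:d]
#4=e depends on [2:a]
#5=c depends on [3:c]
#6=e depends on [4:e]
#7=b depends on [5:c]
#8=b depends on [7:b]
sources: [0:c, 2:a]
N(rest) = Σ N(rest − s) over sources s of rest; N(one piece) = 1:
  size 1 → [6]=1  [8]=1
  size 2 → [4,6]=1  [6,8]=2  [7,8]=1
  size 3 → [2,4,6]=1  [4,6,8]=3  [5,7,8]=1  [6,7,8]=3
  size 4 → [2,4,6,8]=4  [3,5,7,8]=1  [4,6,7,8]=6  [5,6,7,8]=4
  size 5 → [1,3,5,7,8]=1  [2,4,6,7,8]=10  [3,5,6,7,8]=5  [4,5,6,7,8]=10
  size 6 → [0,1,3,5,7,8]=1  [1,3,5,6,7,8]=6  [2,4,5,6,7,8]=20  [3,4,5,6,7,8]=15
  size 7 → [0,1,3,5,6,7,8]=7  [1,3,4,5,6,7,8]=21  [2,3,4,5,6,7,8]=35
  first=0(c) contributes 56
  first=2(a) contributes 28
|[w]| = 84

84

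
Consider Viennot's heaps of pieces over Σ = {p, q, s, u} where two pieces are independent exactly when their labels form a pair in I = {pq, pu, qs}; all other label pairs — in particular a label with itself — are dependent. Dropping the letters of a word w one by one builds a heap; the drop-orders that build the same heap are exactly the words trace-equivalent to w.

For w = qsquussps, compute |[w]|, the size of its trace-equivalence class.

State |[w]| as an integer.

3

drop 0:q onto floor
drop 1:s onto floor
drop 2:q onto {0:q}
drop 3:u onto {1:s, 2:q}
drop 4:u onto {3:u}
drop 5:s onto {4:u}
drop 6:s onto {5:s}
drop 7:p onto {6:s}
drop 8:s onto {7:p}
ground layer = {0:q, 1:s}
drop-orders for the pieces not yet dropped (sum over which currently-grounded one goes next):
  1 to go: {8} 1
  2 to go: {7,8} 1
  3 to go: {6,7,8} 1
  4 to go: {5,6,7,8} 1
  5 to go: {4,5,6,7,8} 1
  6 to go: {3,4,5,6,7,8} 1
  7 to go: {1,3,4,5,6,7,8} 1  {2,3,4,5,6,7,8} 1
  if 0:q drops first: 2 orders
  if 1:s drops first: 1 orders
heap linearizations: 3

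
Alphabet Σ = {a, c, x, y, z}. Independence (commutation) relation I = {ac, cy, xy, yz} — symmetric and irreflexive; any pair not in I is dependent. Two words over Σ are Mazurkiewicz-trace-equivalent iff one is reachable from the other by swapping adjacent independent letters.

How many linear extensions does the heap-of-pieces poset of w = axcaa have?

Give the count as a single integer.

drop 0:a onto floor
drop 1:x onto {0:a}
drop 2:c onto {1:x}
drop 3:a onto {1:x}
drop 4:a onto {3:a}
ground layer = {0:a}
drop-orders for the pieces not yet dropped (sum over which currently-grounded one goes next):
  1 to go: {2} 1  {4} 1
  2 to go: {2,4} 2  {3,4} 1
  3 to go: {2,3,4} 3
  if 0:a drops first: 3 orders

3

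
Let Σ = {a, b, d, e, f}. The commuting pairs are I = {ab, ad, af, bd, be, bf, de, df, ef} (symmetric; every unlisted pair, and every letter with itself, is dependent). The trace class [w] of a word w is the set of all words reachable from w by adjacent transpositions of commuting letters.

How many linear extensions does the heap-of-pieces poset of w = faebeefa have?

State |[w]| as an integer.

168

0(f) covers ∅
1(a) covers ∅
2(e) covers 1:a
3(b) covers ∅
4(e) covers 2:e
5(e) covers 4:e
6(f) covers 0:f
7(a) covers 5:e
floor of heap: 0:f, 1:a, 3:b
completions by unplaced set U, small U first (add the entries for U minus each lowest piece of U):
  |U|=1: {3}:1  {6}:1  {7}:1
  |U|=2: {0,6}:1  {3,6}:2  {3,7}:2  {5,7}:1  {6,7}:2
  |U|=3: {0,3,6}:3  {0,6,7}:3  {3,5,7}:3  {3,6,7}:6  {4,5,7}:1  {5,6,7}:3
  |U|=4: {0,3,6,7}:12  {0,5,6,7}:6  {2,4,5,7}:1  {3,4,5,7}:4  {3,5,6,7}:12  {4,5,6,7}:4
  |U|=5: {0,3,5,6,7}:30  {0,4,5,6,7}:10  {1,2,4,5,7}:1  {2,3,4,5,7}:5  {2,4,5,6,7}:5  {3,4,5,6,7}:20
  |U|=6: {0,2,4,5,6,7}:15  {0,3,4,5,6,7}:60  {1,2,3,4,5,7}:6  {1,2,4,5,6,7}:6  {2,3,4,5,6,7}:30
  start at 0(f): 42
  start at 1(a): 105
  start at 3(b): 21
sum over floor = 168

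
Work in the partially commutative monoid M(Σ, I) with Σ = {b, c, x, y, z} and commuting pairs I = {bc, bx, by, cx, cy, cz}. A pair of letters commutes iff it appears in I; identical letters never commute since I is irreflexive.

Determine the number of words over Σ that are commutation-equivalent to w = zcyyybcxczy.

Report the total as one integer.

825

0(z) covers ∅
1(c) covers ∅
2(y) covers 0:z
3(y) covers 2:y
4(y) covers 3:y
5(b) covers 0:z
6(c) covers 1:c
7(x) covers 4:y
8(c) covers 6:c
9(z) covers 5:b, 7:x
10(y) covers 9:z
floor of heap: 0:z, 1:c
completions by unplaced set U, small U first (add the entries for U minus each lowest piece of U):
  |U|=1: {8}:1  {10}:1
  |U|=2: {6,8}:1  {8,10}:2  {9,10}:1
  |U|=3: {1,6,8}:1  {5,9,10}:1  {6,8,10}:3  {7,9,10}:1  {8,9,10}:3
  |U|=4: {1,6,8,10}:4  {4,7,9,10}:1  {5,7,9,10}:2  {5,8,9,10}:4  {6,8,9,10}:6  {7,8,9,10}:4
  |U|=5: {1,6,8,9,10}:10  {3,4,7,9,10}:1  {4,5,7,9,10}:3  {4,7,8,9,10}:5  {5,6,8,9,10}:10  {5,7,8,9,10}:10  {6,7,8,9,10}:10
  |U|=6: {1,5,6,8,9,10}:20  {1,6,7,8,9,10}:20  {2,3,4,7,9,10}:1  {3,4,5,7,9,10}:4  {3,4,7,8,9,10}:6  {4,5,7,8,9,10}:18  {4,6,7,8,9,10}:15  {5,6,7,8,9,10}:30
  |U|=7: {1,4,6,7,8,9,10}:35  {1,5,6,7,8,9,10}:70  {2,3,4,5,7,9,10}:5  {2,3,4,7,8,9,10}:7  {3,4,5,7,8,9,10}:28  {3,4,6,7,8,9,10}:21  {4,5,6,7,8,9,10}:63
  |U|=8: {0,2,3,4,5,7,9,10}:5  {1,3,4,6,7,8,9,10}:56  {1,4,5,6,7,8,9,10}:168  {2,3,4,5,7,8,9,10}:40  {2,3,4,6,7,8,9,10}:28  {3,4,5,6,7,8,9,10}:112
  |U|=9: {0,2,3,4,5,7,8,9,10}:45  {1,2,3,4,6,7,8,9,10}:84  {1,3,4,5,6,7,8,9,10}:336  {2,3,4,5,6,7,8,9,10}:180
  start at 0(z): 600
  start at 1(c): 225
sum over floor = 825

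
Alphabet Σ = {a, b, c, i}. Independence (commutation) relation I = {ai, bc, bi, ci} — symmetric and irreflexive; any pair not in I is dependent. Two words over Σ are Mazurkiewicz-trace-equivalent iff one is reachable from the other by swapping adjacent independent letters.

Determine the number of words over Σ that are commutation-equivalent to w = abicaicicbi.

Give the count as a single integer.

1980

piece 0:a — minimal
piece 1:b rests on {0:a}
piece 2:i — minimal
piece 3:c rests on {0:a}
piece 4:a rests on {1:b, 3:c}
piece 5:i rests on {2:i}
piece 6:c rests on {4:a}
piece 7:i rests on {5:i}
piece 8:c rests on {6:c}
piece 9:b rests on {4:a}
piece 10:i rests on {7:i}
minimal pieces: {0:a, 2:i}
ways to finish when only these pieces remain (= sum over removing one remaining piece with nothing left below it):
  1 left: {8}→1  {9}→1  {10}→1
  2 left: {6,8}→1  {7,10}→1  {8,9}→2  {8,10}→2  {9,10}→2
  3 left: {5,7,10}→1  {6,8,9}→3  {6,8,10}→3  {7,8,10}→3  {7,9,10}→3  {8,9,10}→6
  4 left: {2,5,7,10}→1  {4,6,8,9}→3  {5,7,8,10}→4  {5,7,9,10}→4  {6,7,8,10}→6  {6,8,9,10}→12  {7,8,9,10}→12
  5 left: {1,4,6,8,9}→3  {2,5,7,8,10}→5  {2,5,7,9,10}→5  {3,4,6,8,9}→3  {4,6,8,9,10}→15  {5,6,7,8,10}→10  {5,7,8,9,10}→20  {6,7,8,9,10}→30
  6 left: {1,3,4,6,8,9}→6  {1,4,6,8,9,10}→18  {2,5,6,7,8,10}→15  {2,5,7,8,9,10}→30  {3,4,6,8,9,10}→18  {4,6,7,8,9,10}→45  {5,6,7,8,9,10}→60
  7 left: {0,1,3,4,6,8,9}→6  {1,3,4,6,8,9,10}→42  {1,4,6,7,8,9,10}→63  {2,5,6,7,8,9,10}→105  {3,4,6,7,8,9,10}→63  {4,5,6,7,8,9,10}→105
  8 left: {0,1,3,4,6,8,9,10}→48  {1,3,4,6,7,8,9,10}→168  {1,4,5,6,7,8,9,10}→168  {2,4,5,6,7,8,9,10}→210  {3,4,5,6,7,8,9,10}→168
  9 left: {0,1,3,4,6,7,8,9,10}→216  {1,2,4,5,6,7,8,9,10}→378  {1,3,4,5,6,7,8,9,10}→504  {2,3,4,5,6,7,8,9,10}→378
  placing 0:a first → 1260 extensions
  placing 2:i first → 720 extensions
total linear extensions = 1980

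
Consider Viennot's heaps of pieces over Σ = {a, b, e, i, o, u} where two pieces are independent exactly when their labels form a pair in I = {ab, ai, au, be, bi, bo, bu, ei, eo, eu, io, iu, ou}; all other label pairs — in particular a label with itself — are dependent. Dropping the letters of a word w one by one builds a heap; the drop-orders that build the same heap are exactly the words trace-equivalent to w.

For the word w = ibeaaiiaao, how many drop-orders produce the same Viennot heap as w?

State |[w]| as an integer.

840

#0=i has no predecessor
#1=b has no predecessor
#2=e has no predecessor
#3=a depends on [2:e]
#4=a depends on [3:a]
#5=i depends on [0:i]
#6=i depends on [5:i]
#7=a depends on [4:a]
#8=a depends on [7:a]
#9=o depends on [8:a]
sources: [0:i, 1:b, 2:e]
N(rest) = Σ N(rest − s) over sources s of rest; N(one piece) = 1:
  size 1 → [1]=1  [6]=1  [9]=1
  size 2 → [1,6]=2  [1,9]=2  [5,6]=1  [6,9]=2  [8,9]=1
  size 3 → [0,5,6]=1  [1,5,6]=3  [1,6,9]=6  [1,8,9]=3  [5,6,9]=3  [6,8,9]=3  [7,8,9]=1
  size 4 → [0,1,5,6]=4  [0,5,6,9]=4  [1,5,6,9]=12  [1,6,8,9]=12  [1,7,8,9]=4  [4,7,8,9]=1  [5,6,8,9]=6  [6,7,8,9]=4
  size 5 → [0,1,5,6,9]=20  [0,5,6,8,9]=10  [1,4,7,8,9]=5  [1,5,6,8,9]=30  [1,6,7,8,9]=20  [3,4,7,8,9]=1  [4,6,7,8,9]=5  [5,6,7,8,9]=10
  size 6 → [0,1,5,6,8,9]=60  [0,5,6,7,8,9]=20  [1,3,4,7,8,9]=6  [1,4,6,7,8,9]=30  [1,5,6,7,8,9]=60  [2,3,4,7,8,9]=1  [3,4,6,7,8,9]=6  [4,5,6,7,8,9]=15
  size 7 → [0,1,5,6,7,8,9]=140  [0,4,5,6,7,8,9]=35  [1,2,3,4,7,8,9]=7  [1,3,4,6,7,8,9]=42  [1,4,5,6,7,8,9]=105  [2,3,4,6,7,8,9]=7  [3,4,5,6,7,8,9]=21
  size 8 → [0,1,4,5,6,7,8,9]=280  [0,3,4,5,6,7,8,9]=56  [1,2,3,4,6,7,8,9]=56  [1,3,4,5,6,7,8,9]=168  [2,3,4,5,6,7,8,9]=28
  first=0(i) contributes 252
  first=1(b) contributes 84
  first=2(e) contributes 504
|[w]| = 840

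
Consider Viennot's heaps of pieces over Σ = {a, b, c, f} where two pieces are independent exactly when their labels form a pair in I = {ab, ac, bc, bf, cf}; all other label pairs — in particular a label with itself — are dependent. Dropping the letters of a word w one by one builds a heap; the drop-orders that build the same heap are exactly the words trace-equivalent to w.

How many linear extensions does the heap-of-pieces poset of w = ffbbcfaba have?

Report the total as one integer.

drop 0:f onto floor
drop 1:f onto {0:f}
drop 2:b onto floor
drop 3:b onto {2:b}
drop 4:c onto floor
drop 5:f onto {1:f}
drop 6:a onto {5:f}
drop 7:b onto {3:b}
drop 8:a onto {6:a}
ground layer = {0:f, 2:b, 4:c}
drop-orders for the pieces not yet dropped (sum over which currently-grounded one goes next):
  1 to go: {4} 1  {7} 1  {8} 1
  2 to go: {3,7} 1  {4,7} 2  {4,8} 2  {6,8} 1  {7,8} 2
  3 to go: {2,3,7} 1  {3,4,7} 3  {3,7,8} 3  {4,6,8} 3  {4,7,8} 6  {5,6,8} 1  {6,7,8} 3
  4 to go: {1,5,6,8} 1  {2,3,4,7} 4  {2,3,7,8} 4  {3,4,7,8} 12  {3,6,7,8} 6  {4,5,6,8} 4  {4,6,7,8} 12  {5,6,7,8} 4
  5 to go: {0,1,5,6,8} 1  {1,4,5,6,8} 5  {1,5,6,7,8} 5  {2,3,4,7,8} 20  {2,3,6,7,8} 10  {3,4,6,7,8} 30  {3,5,6,7,8} 10  {4,5,6,7,8} 20
  6 to go: {0,1,4,5,6,8} 6  {0,1,5,6,7,8} 6  {1,3,5,6,7,8} 15  {1,4,5,6,7,8} 30  {2,3,4,6,7,8} 60  {2,3,5,6,7,8} 20  {3,4,5,6,7,8} 60
  7 to go: {0,1,3,5,6,7,8} 21  {0,1,4,5,6,7,8} 42  {1,2,3,5,6,7,8} 35  {1,3,4,5,6,7,8} 105  {2,3,4,5,6,7,8} 140
  if 0:f drops first: 280 orders
  if 2:b drops first: 168 orders
  if 4:c drops first: 56 orders
heap linearizations: 504

504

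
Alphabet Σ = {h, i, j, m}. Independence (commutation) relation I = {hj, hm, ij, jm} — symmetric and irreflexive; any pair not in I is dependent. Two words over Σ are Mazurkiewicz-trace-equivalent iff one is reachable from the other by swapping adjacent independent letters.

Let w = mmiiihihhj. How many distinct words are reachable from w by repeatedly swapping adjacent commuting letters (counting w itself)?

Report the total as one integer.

10

piece 0:m — minimal
piece 1:m rests on {0:m}
piece 2:i rests on {1:m}
piece 3:i rests on {2:i}
piece 4:i rests on {3:i}
piece 5:h rests on {4:i}
piece 6:i rests on {5:h}
piece 7:h rests on {6:i}
piece 8:h rests on {7:h}
piece 9:j — minimal
minimal pieces: {0:m, 9:j}
ways to finish when only these pieces remain (= sum over removing one remaining piece with nothing left below it):
  1 left: {8}→1  {9}→1
  2 left: {7,8}→1  {8,9}→2
  3 left: {6,7,8}→1  {7,8,9}→3
  4 left: {5,6,7,8}→1  {6,7,8,9}→4
  5 left: {4,5,6,7,8}→1  {5,6,7,8,9}→5
  6 left: {3,4,5,6,7,8}→1  {4,5,6,7,8,9}→6
  7 left: {2,3,4,5,6,7,8}→1  {3,4,5,6,7,8,9}→7
  8 left: {1,2,3,4,5,6,7,8}→1  {2,3,4,5,6,7,8,9}→8
  placing 0:m first → 9 extensions
  placing 9:j first → 1 extensions
total linear extensions = 10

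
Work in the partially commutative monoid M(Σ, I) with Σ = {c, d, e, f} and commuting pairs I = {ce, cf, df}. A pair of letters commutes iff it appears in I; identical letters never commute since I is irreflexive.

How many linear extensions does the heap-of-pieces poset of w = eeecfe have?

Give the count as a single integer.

6

0(e) covers ∅
1(e) covers 0:e
2(e) covers 1:e
3(c) covers ∅
4(f) covers 2:e
5(e) covers 4:f
floor of heap: 0:e, 3:c
completions by unplaced set U, small U first (add the entries for U minus each lowest piece of U):
  |U|=1: {3}:1  {5}:1
  |U|=2: {3,5}:2  {4,5}:1
  |U|=3: {2,4,5}:1  {3,4,5}:3
  |U|=4: {1,2,4,5}:1  {2,3,4,5}:4
  start at 0(e): 5
  start at 3(c): 1
sum over floor = 6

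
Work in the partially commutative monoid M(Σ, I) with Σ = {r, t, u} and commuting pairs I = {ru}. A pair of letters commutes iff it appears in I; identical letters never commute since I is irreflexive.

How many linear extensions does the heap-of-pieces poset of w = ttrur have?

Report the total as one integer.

3

piece 0:t — minimal
piece 1:t rests on {0:t}
piece 2:r rests on {1:t}
piece 3:u rests on {1:t}
piece 4:r rests on {2:r}
minimal pieces: {0:t}
ways to finish when only these pieces remain (= sum over removing one remaining piece with nothing left below it):
  1 left: {3}→1  {4}→1
  2 left: {2,4}→1  {3,4}→2
  3 left: {2,3,4}→3
  placing 0:t first → 3 extensions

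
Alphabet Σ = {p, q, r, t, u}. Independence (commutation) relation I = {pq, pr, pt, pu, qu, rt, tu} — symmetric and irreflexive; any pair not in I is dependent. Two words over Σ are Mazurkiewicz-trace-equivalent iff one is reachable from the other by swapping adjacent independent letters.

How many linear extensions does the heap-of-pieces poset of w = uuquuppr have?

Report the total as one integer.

140

piece 0:u — minimal
piece 1:u rests on {0:u}
piece 2:q — minimal
piece 3:u rests on {1:u}
piece 4:u rests on {3:u}
piece 5:p — minimal
piece 6:p rests on {5:p}
piece 7:r rests on {2:q, 4:u}
minimal pieces: {0:u, 2:q, 5:p}
ways to finish when only these pieces remain (= sum over removing one remaining piece with nothing left below it):
  1 left: {6}→1  {7}→1
  2 left: {2,7}→1  {4,7}→1  {5,6}→1  {6,7}→2
  3 left: {2,4,7}→2  {2,6,7}→3  {3,4,7}→1  {4,6,7}→3  {5,6,7}→3
  4 left: {1,3,4,7}→1  {2,3,4,7}→3  {2,4,6,7}→8  {2,5,6,7}→6  {3,4,6,7}→4  {4,5,6,7}→6
  5 left: {0,1,3,4,7}→1  {1,2,3,4,7}→4  {1,3,4,6,7}→5  {2,3,4,6,7}→15  {2,4,5,6,7}→20  {3,4,5,6,7}→10
  6 left: {0,1,2,3,4,7}→5  {0,1,3,4,6,7}→6  {1,2,3,4,6,7}→24  {1,3,4,5,6,7}→15  {2,3,4,5,6,7}→45
  placing 0:u first → 84 extensions
  placing 2:q first → 21 extensions
  placing 5:p first → 35 extensions
total linear extensions = 140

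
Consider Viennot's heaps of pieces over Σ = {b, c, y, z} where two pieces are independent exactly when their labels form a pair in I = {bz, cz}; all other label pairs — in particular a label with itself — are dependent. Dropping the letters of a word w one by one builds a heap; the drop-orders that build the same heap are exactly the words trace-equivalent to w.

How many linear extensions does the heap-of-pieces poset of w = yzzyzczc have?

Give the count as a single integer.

0(y) covers ∅
1(z) covers 0:y
2(z) covers 1:z
3(y) covers 2:z
4(z) covers 3:y
5(c) covers 3:y
6(z) covers 4:z
7(c) covers 5:c
floor of heap: 0:y
completions by unplaced set U, small U first (add the entries for U minus each lowest piece of U):
  |U|=1: {6}:1  {7}:1
  |U|=2: {4,6}:1  {5,7}:1  {6,7}:2
  |U|=3: {4,6,7}:3  {5,6,7}:3
  |U|=4: {4,5,6,7}:6
  |U|=5: {3,4,5,6,7}:6
  |U|=6: {2,3,4,5,6,7}:6
  start at 0(y): 6

6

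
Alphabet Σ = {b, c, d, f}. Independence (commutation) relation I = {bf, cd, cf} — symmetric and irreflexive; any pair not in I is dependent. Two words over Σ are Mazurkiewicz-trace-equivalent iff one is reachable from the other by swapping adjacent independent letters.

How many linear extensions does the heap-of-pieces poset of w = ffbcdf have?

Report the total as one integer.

piece 0:f — minimal
piece 1:f rests on {0:f}
piece 2:b — minimal
piece 3:c rests on {2:b}
piece 4:d rests on {1:f, 2:b}
piece 5:f rests on {4:d}
minimal pieces: {0:f, 2:b}
ways to finish when only these pieces remain (= sum over removing one remaining piece with nothing left below it):
  1 left: {3}→1  {5}→1
  2 left: {3,5}→2  {4,5}→1
  3 left: {1,4,5}→1  {3,4,5}→3
  4 left: {0,1,4,5}→1  {1,3,4,5}→4  {2,3,4,5}→3
  placing 0:f first → 7 extensions
  placing 2:b first → 5 extensions
total linear extensions = 12

12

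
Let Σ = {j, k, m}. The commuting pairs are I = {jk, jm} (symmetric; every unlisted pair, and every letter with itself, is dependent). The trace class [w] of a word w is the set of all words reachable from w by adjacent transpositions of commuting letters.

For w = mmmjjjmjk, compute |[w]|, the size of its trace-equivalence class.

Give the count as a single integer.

126

#0=m has no predecessor
#1=m depends on [0:m]
#2=m depends on [1:m]
#3=j has no predecessor
#4=j depends on [3:j]
#5=j depends on [4:j]
#6=m depends on [2:m]
#7=j depends on [5:j]
#8=k depends on [6:m]
sources: [0:m, 3:j]
N(rest) = Σ N(rest − s) over sources s of rest; N(one piece) = 1:
  size 1 → [7]=1  [8]=1
  size 2 → [5,7]=1  [6,8]=1  [7,8]=2
  size 3 → [2,6,8]=1  [4,5,7]=1  [5,7,8]=3  [6,7,8]=3
  size 4 → [1,2,6,8]=1  [2,6,7,8]=4  [3,4,5,7]=1  [4,5,7,8]=4  [5,6,7,8]=6
  size 5 → [0,1,2,6,8]=1  [1,2,6,7,8]=5  [2,5,6,7,8]=10  [3,4,5,7,8]=5  [4,5,6,7,8]=10
  size 6 → [0,1,2,6,7,8]=6  [1,2,5,6,7,8]=15  [2,4,5,6,7,8]=20  [3,4,5,6,7,8]=15
  size 7 → [0,1,2,5,6,7,8]=21  [1,2,4,5,6,7,8]=35  [2,3,4,5,6,7,8]=35
  first=0(m) contributes 70
  first=3(j) contributes 56
|[w]| = 126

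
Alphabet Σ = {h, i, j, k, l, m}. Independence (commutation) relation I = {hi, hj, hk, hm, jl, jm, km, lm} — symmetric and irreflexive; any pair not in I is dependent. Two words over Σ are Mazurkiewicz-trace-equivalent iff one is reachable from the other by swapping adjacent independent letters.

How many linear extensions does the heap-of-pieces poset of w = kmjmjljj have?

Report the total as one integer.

140

#0=k has no predecessor
#1=m has no predecessor
#2=j depends on [0:k]
#3=m depends on [1:m]
#4=j depends on [2:j]
#5=l depends on [0:k]
#6=j depends on [4:j]
#7=j depends on [6:j]
sources: [0:k, 1:m]
N(rest) = Σ N(rest − s) over sources s of rest; N(one piece) = 1:
  size 1 → [3]=1  [5]=1  [7]=1
  size 2 → [1,3]=1  [3,5]=2  [3,7]=2  [5,7]=2  [6,7]=1
  size 3 → [1,3,5]=3  [1,3,7]=3  [3,5,7]=6  [3,6,7]=3  [4,6,7]=1  [5,6,7]=3
  size 4 → [1,3,5,7]=12  [1,3,6,7]=6  [2,4,6,7]=1  [3,4,6,7]=4  [3,5,6,7]=12  [4,5,6,7]=4
  size 5 → [1,3,4,6,7]=10  [1,3,5,6,7]=30  [2,3,4,6,7]=5  [2,4,5,6,7]=5  [3,4,5,6,7]=20
  size 6 → [0,2,4,5,6,7]=5  [1,2,3,4,6,7]=15  [1,3,4,5,6,7]=60  [2,3,4,5,6,7]=30
  first=0(k) contributes 105
  first=1(m) contributes 35
|[w]| = 140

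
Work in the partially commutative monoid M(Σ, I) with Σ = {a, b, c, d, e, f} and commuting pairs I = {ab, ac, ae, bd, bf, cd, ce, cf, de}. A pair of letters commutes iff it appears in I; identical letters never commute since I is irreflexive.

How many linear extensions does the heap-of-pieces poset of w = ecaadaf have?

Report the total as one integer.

35

0(e) covers ∅
1(c) covers ∅
2(a) covers ∅
3(a) covers 2:a
4(d) covers 3:a
5(a) covers 4:d
6(f) covers 0:e, 5:a
floor of heap: 0:e, 1:c, 2:a
completions by unplaced set U, small U first (add the entries for U minus each lowest piece of U):
  |U|=1: {1}:1  {6}:1
  |U|=2: {0,6}:1  {1,6}:2  {5,6}:1
  |U|=3: {0,1,6}:3  {0,5,6}:2  {1,5,6}:3  {4,5,6}:1
  |U|=4: {0,1,5,6}:8  {0,4,5,6}:3  {1,4,5,6}:4  {3,4,5,6}:1
  |U|=5: {0,1,4,5,6}:15  {0,3,4,5,6}:4  {1,3,4,5,6}:5  {2,3,4,5,6}:1
  start at 0(e): 6
  start at 1(c): 5
  start at 2(a): 24
sum over floor = 35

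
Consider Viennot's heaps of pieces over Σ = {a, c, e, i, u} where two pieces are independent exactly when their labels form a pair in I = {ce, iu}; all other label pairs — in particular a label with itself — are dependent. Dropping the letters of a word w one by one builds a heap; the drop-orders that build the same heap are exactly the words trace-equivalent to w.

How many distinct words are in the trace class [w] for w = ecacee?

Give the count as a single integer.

6

#0=e has no predecessor
#1=c has no predecessor
#2=a depends on [0:e, 1:c]
#3=c depends on [2:a]
#4=e depends on [2:a]
#5=e depends on [4:e]
sources: [0:e, 1:c]
N(rest) = Σ N(rest − s) over sources s of rest; N(one piece) = 1:
  size 1 → [3]=1  [5]=1
  size 2 → [3,5]=2  [4,5]=1
  size 3 → [3,4,5]=3
  size 4 → [2,3,4,5]=3
  first=0(e) contributes 3
  first=1(c) contributes 3
|[w]| = 6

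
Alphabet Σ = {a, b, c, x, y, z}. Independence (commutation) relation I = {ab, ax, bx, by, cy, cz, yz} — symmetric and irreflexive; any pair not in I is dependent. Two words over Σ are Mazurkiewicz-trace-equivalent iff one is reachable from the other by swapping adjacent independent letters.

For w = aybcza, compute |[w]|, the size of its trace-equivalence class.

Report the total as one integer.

14

0(a) covers ∅
1(y) covers 0:a
2(b) covers ∅
3(c) covers 0:a, 2:b
4(z) covers 0:a, 2:b
5(a) covers 1:y, 3:c, 4:z
floor of heap: 0:a, 2:b
completions by unplaced set U, small U first (add the entries for U minus each lowest piece of U):
  |U|=1: {5}:1
  |U|=2: {1,5}:1  {3,5}:1  {4,5}:1
  |U|=3: {1,3,5}:2  {1,4,5}:2  {3,4,5}:2
  |U|=4: {1,3,4,5}:6  {2,3,4,5}:2
  start at 0(a): 8
  start at 2(b): 6
sum over floor = 14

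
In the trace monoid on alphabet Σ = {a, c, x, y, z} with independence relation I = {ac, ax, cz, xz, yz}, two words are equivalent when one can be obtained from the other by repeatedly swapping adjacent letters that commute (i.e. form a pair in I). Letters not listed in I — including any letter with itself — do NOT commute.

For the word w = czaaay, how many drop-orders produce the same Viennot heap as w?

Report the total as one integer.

piece 0:c — minimal
piece 1:z — minimal
piece 2:a rests on {1:z}
piece 3:a rests on {2:a}
piece 4:a rests on {3:a}
piece 5:y rests on {0:c, 4:a}
minimal pieces: {0:c, 1:z}
ways to finish when only these pieces remain (= sum over removing one remaining piece with nothing left below it):
  1 left: {5}→1
  2 left: {0,5}→1  {4,5}→1
  3 left: {0,4,5}→2  {3,4,5}→1
  4 left: {0,3,4,5}→3  {2,3,4,5}→1
  placing 0:c first → 1 extensions
  placing 1:z first → 4 extensions
total linear extensions = 5

5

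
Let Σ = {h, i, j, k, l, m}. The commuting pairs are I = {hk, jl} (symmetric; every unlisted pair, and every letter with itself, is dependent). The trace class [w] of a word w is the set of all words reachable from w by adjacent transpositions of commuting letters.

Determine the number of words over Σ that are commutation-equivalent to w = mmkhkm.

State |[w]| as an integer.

#0=m has no predecessor
#1=m depends on [0:m]
#2=k depends on [1:m]
#3=h depends on [1:m]
#4=k depends on [2:k]
#5=m depends on [3:h, 4:k]
sources: [0:m]
N(rest) = Σ N(rest − s) over sources s of rest; N(one piece) = 1:
  size 1 → [5]=1
  size 2 → [3,5]=1  [4,5]=1
  size 3 → [2,4,5]=1  [3,4,5]=2
  size 4 → [2,3,4,5]=3
  first=0(m) contributes 3

3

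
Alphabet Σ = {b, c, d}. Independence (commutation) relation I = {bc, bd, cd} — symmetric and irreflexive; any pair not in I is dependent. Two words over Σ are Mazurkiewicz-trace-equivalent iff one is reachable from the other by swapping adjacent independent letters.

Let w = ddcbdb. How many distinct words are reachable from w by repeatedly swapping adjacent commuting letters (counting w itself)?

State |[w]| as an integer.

60

piece 0:d — minimal
piece 1:d rests on {0:d}
piece 2:c — minimal
piece 3:b — minimal
piece 4:d rests on {1:d}
piece 5:b rests on {3:b}
minimal pieces: {0:d, 2:c, 3:b}
ways to finish when only these pieces remain (= sum over removing one remaining piece with nothing left below it):
  1 left: {2}→1  {4}→1  {5}→1
  2 left: {1,4}→1  {2,4}→2  {2,5}→2  {3,5}→1  {4,5}→2
  3 left: {0,1,4}→1  {1,2,4}→3  {1,4,5}→3  {2,3,5}→3  {2,4,5}→6  {3,4,5}→3
  4 left: {0,1,2,4}→4  {0,1,4,5}→4  {1,2,4,5}→12  {1,3,4,5}→6  {2,3,4,5}→12
  placing 0:d first → 30 extensions
  placing 2:c first → 10 extensions
  placing 3:b first → 20 extensions
total linear extensions = 60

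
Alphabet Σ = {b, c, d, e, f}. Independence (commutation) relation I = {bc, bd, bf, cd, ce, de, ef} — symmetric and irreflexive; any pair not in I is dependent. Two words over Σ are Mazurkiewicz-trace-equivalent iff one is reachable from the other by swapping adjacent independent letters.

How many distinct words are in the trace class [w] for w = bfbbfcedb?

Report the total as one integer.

0(b) covers ∅
1(f) covers ∅
2(b) covers 0:b
3(b) covers 2:b
4(f) covers 1:f
5(c) covers 4:f
6(e) covers 3:b
7(d) covers 4:f
8(b) covers 6:e
floor of heap: 0:b, 1:f
completions by unplaced set U, small U first (add the entries for U minus each lowest piece of U):
  |U|=1: {5}:1  {7}:1  {8}:1
  |U|=2: {5,7}:2  {5,8}:2  {6,8}:1  {7,8}:2
  |U|=3: {3,6,8}:1  {4,5,7}:2  {5,6,8}:3  {5,7,8}:6  {6,7,8}:3
  |U|=4: {1,4,5,7}:2  {2,3,6,8}:1  {3,5,6,8}:4  {3,6,7,8}:4  {4,5,7,8}:8  {5,6,7,8}:12
  |U|=5: {0,2,3,6,8}:1  {1,4,5,7,8}:10  {2,3,5,6,8}:5  {2,3,6,7,8}:5  {3,5,6,7,8}:20  {4,5,6,7,8}:20
  |U|=6: {0,2,3,5,6,8}:6  {0,2,3,6,7,8}:6  {1,4,5,6,7,8}:30  {2,3,5,6,7,8}:30  {3,4,5,6,7,8}:40
  |U|=7: {0,2,3,5,6,7,8}:42  {1,3,4,5,6,7,8}:70  {2,3,4,5,6,7,8}:70
  start at 0(b): 140
  start at 1(f): 112
sum over floor = 252

252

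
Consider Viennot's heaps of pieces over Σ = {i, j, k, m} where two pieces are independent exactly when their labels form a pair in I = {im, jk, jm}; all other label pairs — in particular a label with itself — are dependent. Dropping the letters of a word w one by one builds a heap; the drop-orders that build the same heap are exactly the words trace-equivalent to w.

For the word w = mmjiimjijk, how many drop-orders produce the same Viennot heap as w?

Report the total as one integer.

140

piece 0:m — minimal
piece 1:m rests on {0:m}
piece 2:j — minimal
piece 3:i rests on {2:j}
piece 4:i rests on {3:i}
piece 5:m rests on {1:m}
piece 6:j rests on {4:i}
piece 7:i rests on {6:j}
piece 8:j rests on {7:i}
piece 9:k rests on {5:m, 7:i}
minimal pieces: {0:m, 2:j}
ways to finish when only these pieces remain (= sum over removing one remaining piece with nothing left below it):
  1 left: {8}→1  {9}→1
  2 left: {5,9}→1  {8,9}→2
  3 left: {1,5,9}→1  {5,8,9}→3  {7,8,9}→2
  4 left: {0,1,5,9}→1  {1,5,8,9}→4  {5,7,8,9}→5  {6,7,8,9}→2
  5 left: {0,1,5,8,9}→5  {1,5,7,8,9}→9  {4,6,7,8,9}→2  {5,6,7,8,9}→7
  6 left: {0,1,5,7,8,9}→14  {1,5,6,7,8,9}→16  {3,4,6,7,8,9}→2  {4,5,6,7,8,9}→9
  7 left: {0,1,5,6,7,8,9}→30  {1,4,5,6,7,8,9}→25  {2,3,4,6,7,8,9}→2  {3,4,5,6,7,8,9}→11
  8 left: {0,1,4,5,6,7,8,9}→55  {1,3,4,5,6,7,8,9}→36  {2,3,4,5,6,7,8,9}→13
  placing 0:m first → 49 extensions
  placing 2:j first → 91 extensions
total linear extensions = 140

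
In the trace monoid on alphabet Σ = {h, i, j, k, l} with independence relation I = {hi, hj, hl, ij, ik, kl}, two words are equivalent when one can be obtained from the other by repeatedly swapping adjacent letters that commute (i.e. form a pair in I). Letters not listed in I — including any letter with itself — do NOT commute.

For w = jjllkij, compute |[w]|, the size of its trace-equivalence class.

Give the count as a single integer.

0(j) covers ∅
1(j) covers 0:j
2(l) covers 1:j
3(l) covers 2:l
4(k) covers 1:j
5(i) covers 3:l
6(j) covers 3:l, 4:k
floor of heap: 0:j
completions by unplaced set U, small U first (add the entries for U minus each lowest piece of U):
  |U|=1: {5}:1  {6}:1
  |U|=2: {4,6}:1  {5,6}:2
  |U|=3: {3,5,6}:2  {4,5,6}:3
  |U|=4: {2,3,5,6}:2  {3,4,5,6}:5
  |U|=5: {2,3,4,5,6}:7
  start at 0(j): 7

7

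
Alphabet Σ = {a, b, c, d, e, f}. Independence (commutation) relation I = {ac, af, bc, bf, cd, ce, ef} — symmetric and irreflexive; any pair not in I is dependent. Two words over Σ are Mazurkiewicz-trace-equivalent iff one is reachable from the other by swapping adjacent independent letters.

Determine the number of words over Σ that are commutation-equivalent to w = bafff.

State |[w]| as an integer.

drop 0:b onto floor
drop 1:a onto {0:b}
drop 2:f onto floor
drop 3:f onto {2:f}
drop 4:f onto {3:f}
ground layer = {0:b, 2:f}
drop-orders for the pieces not yet dropped (sum over which currently-grounded one goes next):
  1 to go: {1} 1  {4} 1
  2 to go: {0,1} 1  {1,4} 2  {3,4} 1
  3 to go: {0,1,4} 3  {1,3,4} 3  {2,3,4} 1
  if 0:b drops first: 4 orders
  if 2:f drops first: 6 orders
heap linearizations: 10

10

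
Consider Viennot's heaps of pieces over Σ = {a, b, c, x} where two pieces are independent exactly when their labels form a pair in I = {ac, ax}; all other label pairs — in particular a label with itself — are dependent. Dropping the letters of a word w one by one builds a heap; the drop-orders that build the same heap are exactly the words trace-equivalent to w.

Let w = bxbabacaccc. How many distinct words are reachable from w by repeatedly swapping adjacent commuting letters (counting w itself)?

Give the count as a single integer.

15

drop 0:b onto floor
drop 1:x onto {0:b}
drop 2:b onto {1:x}
drop 3:a onto {2:b}
drop 4:b onto {3:a}
drop 5:a onto {4:b}
drop 6:c onto {4:b}
drop 7:a onto {5:a}
drop 8:c onto {6:c}
drop 9:c onto {8:c}
drop 10:c onto {9:c}
ground layer = {0:b}
drop-orders for the pieces not yet dropped (sum over which currently-grounded one goes next):
  1 to go: {7} 1  {10} 1
  2 to go: {5,7} 1  {7,10} 2  {9,10} 1
  3 to go: {5,7,10} 3  {7,9,10} 3  {8,9,10} 1
  4 to go: {5,7,9,10} 6  {6,8,9,10} 1  {7,8,9,10} 4
  5 to go: {5,7,8,9,10} 10  {6,7,8,9,10} 5
  6 to go: {5,6,7,8,9,10} 15
  7 to go: {4,5,6,7,8,9,10} 15
  8 to go: {3,4,5,6,7,8,9,10} 15
  9 to go: {2,3,4,5,6,7,8,9,10} 15
  if 0:b drops first: 15 orders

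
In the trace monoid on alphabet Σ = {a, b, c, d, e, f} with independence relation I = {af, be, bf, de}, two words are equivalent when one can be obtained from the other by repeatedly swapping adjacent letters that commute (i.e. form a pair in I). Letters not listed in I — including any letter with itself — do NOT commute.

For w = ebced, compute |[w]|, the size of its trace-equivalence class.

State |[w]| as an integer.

#0=e has no predecessor
#1=b has no predecessor
#2=c depends on [0:e, 1:b]
#3=e depends on [2:c]
#4=d depends on [2:c]
sources: [0:e, 1:b]
N(rest) = Σ N(rest − s) over sources s of rest; N(one piece) = 1:
  size 1 → [3]=1  [4]=1
  size 2 → [3,4]=2
  size 3 → [2,3,4]=2
  first=0(e) contributes 2
  first=1(b) contributes 2
|[w]| = 4

4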